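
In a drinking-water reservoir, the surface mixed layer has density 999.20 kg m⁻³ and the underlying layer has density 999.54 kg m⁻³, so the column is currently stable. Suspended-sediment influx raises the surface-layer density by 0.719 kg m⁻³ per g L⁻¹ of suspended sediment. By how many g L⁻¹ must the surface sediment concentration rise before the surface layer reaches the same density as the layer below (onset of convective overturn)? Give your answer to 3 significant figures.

Density deficit of the surface layer: 999.54 − 999.20 = 0.34 kg m⁻³.
Required change = 0.34 / 0.719 = 0.473 g L⁻¹.

0.473 g L⁻¹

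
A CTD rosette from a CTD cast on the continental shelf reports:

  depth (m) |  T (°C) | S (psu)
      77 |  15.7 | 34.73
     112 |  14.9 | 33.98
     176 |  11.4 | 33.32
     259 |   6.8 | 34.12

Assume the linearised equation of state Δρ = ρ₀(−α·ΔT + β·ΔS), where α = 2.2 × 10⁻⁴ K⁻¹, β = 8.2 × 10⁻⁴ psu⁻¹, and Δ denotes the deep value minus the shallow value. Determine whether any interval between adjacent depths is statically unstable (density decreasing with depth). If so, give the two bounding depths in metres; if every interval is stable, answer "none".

77–112 m

Evaluate Δρ/ρ₀ = −αΔT + βΔS across each adjacent pair:
  77–112 m: −αΔT+βΔS = −(2.2 × 10⁻⁴)(-0.8)+(8.2 × 10⁻⁴)(-0.75) = -4.4 × 10⁻⁴ → UNSTABLE
  112–176 m: −αΔT+βΔS = −(2.2 × 10⁻⁴)(-3.5)+(8.2 × 10⁻⁴)(-0.66) = 2.3 × 10⁻⁴ → stable
  176–259 m: −αΔT+βΔS = −(2.2 × 10⁻⁴)(-4.6)+(8.2 × 10⁻⁴)(+0.80) = 1.7 × 10⁻³ → stable
The 77–112 m interval has Δρ < 0: lighter water underlies denser water.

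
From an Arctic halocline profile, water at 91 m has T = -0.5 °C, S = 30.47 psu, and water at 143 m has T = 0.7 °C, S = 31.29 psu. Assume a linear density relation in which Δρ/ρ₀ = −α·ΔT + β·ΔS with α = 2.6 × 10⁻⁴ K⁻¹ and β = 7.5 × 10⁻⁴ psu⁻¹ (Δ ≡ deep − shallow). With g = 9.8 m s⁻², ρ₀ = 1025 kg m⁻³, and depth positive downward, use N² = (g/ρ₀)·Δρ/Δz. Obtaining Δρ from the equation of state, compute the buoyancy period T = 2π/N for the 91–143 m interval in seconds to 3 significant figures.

831 s

ΔT = +1.2 K, ΔS = +0.82 psu (deep − shallow).
Δρ/ρ₀ = −αΔT + βΔS = -3.12 × 10⁻⁴ + 6.15 × 10⁻⁴ = 3.03 × 10⁻⁴, so Δρ ≈ 0.3106 kg m⁻³.
N² = (g/ρ₀)·Δρ/Δz = g·(Δρ/ρ₀)/Δz = 9.8 × 3.03 × 10⁻⁴ / 52 = 5.7104 × 10⁻⁵ s⁻².
N = √(5.7104 × 10⁻⁵) = 7.5567 × 10⁻³ rad s⁻¹ → T = 2π/N = 831.47 s ≈ 831 s.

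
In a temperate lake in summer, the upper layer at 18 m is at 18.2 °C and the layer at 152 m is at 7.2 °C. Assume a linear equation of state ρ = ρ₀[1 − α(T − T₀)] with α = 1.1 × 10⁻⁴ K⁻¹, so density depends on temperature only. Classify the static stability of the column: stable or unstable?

ΔT = 7.2 − 18.2 = -11.0 K, so Δρ/ρ₀ = −αΔT = 1.21 × 10⁻³.
Δρ/ρ₀ > 0, so Δρ > 0: deeper water is denser → statically stable.

stable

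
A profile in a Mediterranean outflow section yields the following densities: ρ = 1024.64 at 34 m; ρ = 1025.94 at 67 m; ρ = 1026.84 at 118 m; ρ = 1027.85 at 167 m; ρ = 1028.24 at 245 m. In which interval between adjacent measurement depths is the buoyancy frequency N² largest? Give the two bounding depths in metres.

Compute the density gradient over each adjacent pair:
  34–67 m: Δρ/Δz = 1.30/33 = 0.039 kg m⁻⁴
  67–118 m: Δρ/Δz = 0.90/51 = 0.018 kg m⁻⁴
  118–167 m: Δρ/Δz = 1.01/49 = 0.021 kg m⁻⁴
  167–245 m: Δρ/Δz = 0.39/78 = 5.0 × 10⁻³ kg m⁻⁴
The largest gradient is in the 34–67 m interval — the pycnocline.

34–67 m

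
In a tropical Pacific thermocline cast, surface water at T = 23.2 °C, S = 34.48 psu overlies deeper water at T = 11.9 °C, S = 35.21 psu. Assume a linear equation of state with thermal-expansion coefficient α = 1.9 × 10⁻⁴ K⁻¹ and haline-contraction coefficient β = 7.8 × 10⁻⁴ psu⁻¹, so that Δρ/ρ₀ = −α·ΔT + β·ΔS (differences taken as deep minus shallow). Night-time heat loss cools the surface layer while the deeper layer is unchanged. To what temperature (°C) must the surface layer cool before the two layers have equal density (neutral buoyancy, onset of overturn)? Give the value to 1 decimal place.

8.9 °C

Neutral buoyancy requires Δρ = 0, i.e. −α(T_deep − T_surf′) + β(S_deep − S_surf) = 0.
T_surf′ = T_deep − (β/α)·ΔS = 11.9 − (7.8 × 10⁻⁴/1.9 × 10⁻⁴)·(+0.73) = 8.903 °C.
Cooling required: 23.2 − (8.903) = 14.297 °C.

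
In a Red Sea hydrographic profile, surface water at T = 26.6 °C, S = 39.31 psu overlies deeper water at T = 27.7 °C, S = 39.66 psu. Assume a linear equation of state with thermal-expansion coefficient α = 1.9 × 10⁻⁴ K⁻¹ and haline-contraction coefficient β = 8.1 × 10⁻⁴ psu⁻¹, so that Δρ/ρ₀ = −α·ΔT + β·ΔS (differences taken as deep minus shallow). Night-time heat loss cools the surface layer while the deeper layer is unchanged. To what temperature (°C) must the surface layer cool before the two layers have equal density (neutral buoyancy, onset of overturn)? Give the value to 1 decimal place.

Neutral buoyancy requires Δρ = 0, i.e. −α(T_deep − T_surf′) + β(S_deep − S_surf) = 0.
T_surf′ = T_deep − (β/α)·ΔS = 27.7 − (8.1 × 10⁻⁴/1.9 × 10⁻⁴)·(+0.35) = 26.208 °C.
Cooling required: 26.6 − (26.208) = 0.392 °C.

26.2 °C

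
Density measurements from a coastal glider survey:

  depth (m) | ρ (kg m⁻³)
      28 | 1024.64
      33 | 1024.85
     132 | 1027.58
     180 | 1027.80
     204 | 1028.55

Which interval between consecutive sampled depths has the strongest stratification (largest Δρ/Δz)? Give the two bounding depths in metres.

28–33 m

Compute the density gradient over each adjacent pair:
  28–33 m: Δρ/Δz = 0.21/5 = 0.042 kg m⁻⁴
  33–132 m: Δρ/Δz = 2.73/99 = 0.028 kg m⁻⁴
  132–180 m: Δρ/Δz = 0.22/48 = 4.6 × 10⁻³ kg m⁻⁴
  180–204 m: Δρ/Δz = 0.75/24 = 0.031 kg m⁻⁴
The largest gradient is in the 28–33 m interval — the pycnocline.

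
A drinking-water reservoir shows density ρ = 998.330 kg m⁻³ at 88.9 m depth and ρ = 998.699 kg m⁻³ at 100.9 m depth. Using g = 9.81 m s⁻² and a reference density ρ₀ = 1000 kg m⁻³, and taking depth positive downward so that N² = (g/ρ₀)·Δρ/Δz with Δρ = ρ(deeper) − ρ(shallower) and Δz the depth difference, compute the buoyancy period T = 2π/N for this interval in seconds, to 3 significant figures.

Δρ = 998.699 − 998.330 = 0.369 kg m⁻³ over Δz = 100.9 − 88.9 = 12 m.
N² = (9.81/1000) × (0.369/12) = 3.0166 × 10⁻⁴ s⁻².
N = √(3.0166 × 10⁻⁴) = 0.017368 rad s⁻¹, so T = 2π/N = 361.77 s ≈ 362 s.

362 s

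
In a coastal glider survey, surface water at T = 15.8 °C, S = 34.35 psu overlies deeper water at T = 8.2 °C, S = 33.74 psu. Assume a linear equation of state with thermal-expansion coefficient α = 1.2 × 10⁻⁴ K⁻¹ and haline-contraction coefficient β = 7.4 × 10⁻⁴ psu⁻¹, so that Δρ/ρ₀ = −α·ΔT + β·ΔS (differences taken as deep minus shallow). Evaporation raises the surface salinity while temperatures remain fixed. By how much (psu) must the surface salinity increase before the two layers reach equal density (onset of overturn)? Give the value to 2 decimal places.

0.62 psu

Neutral buoyancy requires −α(T_deep − T_surf) + β(S_deep − S_surf′) = 0.
S_surf′ = S_deep − (α/β)·ΔT = 33.74 − (1.2 × 10⁻⁴/7.4 × 10⁻⁴)·(-7.6) = 34.9724 psu.
Increase required: 34.9724 − 34.35 = 0.6224 psu.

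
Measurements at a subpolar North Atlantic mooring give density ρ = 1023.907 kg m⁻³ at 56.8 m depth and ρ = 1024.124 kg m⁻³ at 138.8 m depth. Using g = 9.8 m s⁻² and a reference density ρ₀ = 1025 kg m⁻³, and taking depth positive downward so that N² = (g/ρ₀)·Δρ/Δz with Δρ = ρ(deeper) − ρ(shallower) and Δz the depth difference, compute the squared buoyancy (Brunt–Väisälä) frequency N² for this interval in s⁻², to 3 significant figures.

Δρ = 1024.124 − 1023.907 = 0.217 kg m⁻³ over Δz = 138.8 − 56.8 = 82 m.
N² = (9.8/1025) × (0.217/82) = 2.5302 × 10⁻⁵ s⁻² ≈ 2.53 × 10⁻⁵ s⁻².

2.53 × 10⁻⁵ s⁻²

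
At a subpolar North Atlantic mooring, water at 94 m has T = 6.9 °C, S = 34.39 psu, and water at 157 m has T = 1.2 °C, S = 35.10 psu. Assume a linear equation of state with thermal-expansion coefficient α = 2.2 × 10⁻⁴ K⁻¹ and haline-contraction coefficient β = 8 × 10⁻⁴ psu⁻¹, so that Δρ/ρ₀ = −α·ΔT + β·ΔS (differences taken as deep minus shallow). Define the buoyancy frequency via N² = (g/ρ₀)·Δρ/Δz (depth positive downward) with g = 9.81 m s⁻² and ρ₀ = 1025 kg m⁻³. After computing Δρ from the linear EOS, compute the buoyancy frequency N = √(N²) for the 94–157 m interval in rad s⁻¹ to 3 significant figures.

ΔT = -5.7 K, ΔS = +0.71 psu (deep − shallow).
Δρ/ρ₀ = −αΔT + βΔS = 1.254 × 10⁻³ + 5.68 × 10⁻⁴ = 1.822 × 10⁻³, so Δρ ≈ 1.868 kg m⁻³.
N² = (g/ρ₀)·Δρ/Δz = g·(Δρ/ρ₀)/Δz = 9.81 × 1.822 × 10⁻³ / 63 = 2.8371 × 10⁻⁴ s⁻².
N = √(2.8371 × 10⁻⁴) = 0.016844 rad s⁻¹ ≈ 0.0168 rad s⁻¹.

0.0168 rad s⁻¹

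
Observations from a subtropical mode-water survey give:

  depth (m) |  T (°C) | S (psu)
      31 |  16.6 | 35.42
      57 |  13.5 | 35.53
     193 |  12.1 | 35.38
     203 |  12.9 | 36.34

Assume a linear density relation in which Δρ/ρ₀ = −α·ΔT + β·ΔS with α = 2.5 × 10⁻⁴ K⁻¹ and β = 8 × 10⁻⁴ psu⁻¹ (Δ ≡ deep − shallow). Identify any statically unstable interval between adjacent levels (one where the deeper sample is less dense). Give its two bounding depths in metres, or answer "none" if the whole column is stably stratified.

Evaluate Δρ/ρ₀ = −αΔT + βΔS across each adjacent pair:
  31–57 m: −αΔT+βΔS = −(2.5 × 10⁻⁴)(-3.1)+(8 × 10⁻⁴)(+0.11) = 8.6 × 10⁻⁴ → stable
  57–193 m: −αΔT+βΔS = −(2.5 × 10⁻⁴)(-1.4)+(8 × 10⁻⁴)(-0.15) = 2.3 × 10⁻⁴ → stable
  193–203 m: −αΔT+βΔS = −(2.5 × 10⁻⁴)(+0.8)+(8 × 10⁻⁴)(+0.96) = 5.7 × 10⁻⁴ → stable
Every interval has Δρ > 0: the column is stably stratified throughout.

none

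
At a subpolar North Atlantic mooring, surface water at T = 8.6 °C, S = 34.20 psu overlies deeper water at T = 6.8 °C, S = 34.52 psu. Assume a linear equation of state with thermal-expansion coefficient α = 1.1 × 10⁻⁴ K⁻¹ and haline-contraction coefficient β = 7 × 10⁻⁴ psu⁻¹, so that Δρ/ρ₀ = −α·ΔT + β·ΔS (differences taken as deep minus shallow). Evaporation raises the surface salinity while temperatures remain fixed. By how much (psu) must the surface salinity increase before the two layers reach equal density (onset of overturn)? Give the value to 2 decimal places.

0.60 psu

Neutral buoyancy requires −α(T_deep − T_surf) + β(S_deep − S_surf′) = 0.
S_surf′ = S_deep − (α/β)·ΔT = 34.52 − (1.1 × 10⁻⁴/7 × 10⁻⁴)·(-1.8) = 34.8029 psu.
Increase required: 34.8029 − 34.20 = 0.6029 psu.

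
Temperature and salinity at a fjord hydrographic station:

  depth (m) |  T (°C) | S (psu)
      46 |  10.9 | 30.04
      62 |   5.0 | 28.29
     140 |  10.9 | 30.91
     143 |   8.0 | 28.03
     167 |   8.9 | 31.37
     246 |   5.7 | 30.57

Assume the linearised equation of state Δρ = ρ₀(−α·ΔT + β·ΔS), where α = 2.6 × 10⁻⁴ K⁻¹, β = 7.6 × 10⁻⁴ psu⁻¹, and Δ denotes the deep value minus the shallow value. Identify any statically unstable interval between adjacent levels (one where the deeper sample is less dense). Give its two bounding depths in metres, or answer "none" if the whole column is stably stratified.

Evaluate Δρ/ρ₀ = −αΔT + βΔS across each adjacent pair:
  46–62 m: −αΔT+βΔS = −(2.6 × 10⁻⁴)(-5.9)+(7.6 × 10⁻⁴)(-1.75) = 2.0 × 10⁻⁴ → stable
  62–140 m: −αΔT+βΔS = −(2.6 × 10⁻⁴)(+5.9)+(7.6 × 10⁻⁴)(+2.62) = 4.6 × 10⁻⁴ → stable
  140–143 m: −αΔT+βΔS = −(2.6 × 10⁻⁴)(-2.9)+(7.6 × 10⁻⁴)(-2.88) = -1.4 × 10⁻³ → UNSTABLE
  143–167 m: −αΔT+βΔS = −(2.6 × 10⁻⁴)(+0.9)+(7.6 × 10⁻⁴)(+3.34) = 2.3 × 10⁻³ → stable
  167–246 m: −αΔT+βΔS = −(2.6 × 10⁻⁴)(-3.2)+(7.6 × 10⁻⁴)(-0.80) = 2.2 × 10⁻⁴ → stable
The 140–143 m interval has Δρ < 0: lighter water underlies denser water.

140–143 m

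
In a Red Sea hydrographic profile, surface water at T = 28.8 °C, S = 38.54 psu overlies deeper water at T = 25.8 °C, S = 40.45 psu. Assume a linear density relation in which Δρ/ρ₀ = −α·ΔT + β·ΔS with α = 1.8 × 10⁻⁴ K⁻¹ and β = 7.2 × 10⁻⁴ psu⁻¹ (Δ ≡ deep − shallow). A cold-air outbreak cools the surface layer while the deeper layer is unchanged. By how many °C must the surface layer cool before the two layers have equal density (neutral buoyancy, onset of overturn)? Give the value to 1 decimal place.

Neutral buoyancy requires Δρ = 0, i.e. −α(T_deep − T_surf′) + β(S_deep − S_surf) = 0.
T_surf′ = T_deep − (β/α)·ΔS = 25.8 − (7.2 × 10⁻⁴/1.8 × 10⁻⁴)·(+1.91) = 18.160 °C.
Cooling required: 28.8 − (18.160) = 10.640 °C.

10.6 °C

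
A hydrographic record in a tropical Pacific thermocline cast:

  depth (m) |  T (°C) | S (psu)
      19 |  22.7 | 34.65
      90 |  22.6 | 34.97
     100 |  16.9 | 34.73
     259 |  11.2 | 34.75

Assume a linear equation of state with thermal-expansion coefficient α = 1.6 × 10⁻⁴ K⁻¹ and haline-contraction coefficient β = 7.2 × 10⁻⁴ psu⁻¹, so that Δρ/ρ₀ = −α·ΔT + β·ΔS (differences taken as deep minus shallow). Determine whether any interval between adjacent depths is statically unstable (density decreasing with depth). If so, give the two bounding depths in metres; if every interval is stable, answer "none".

Evaluate Δρ/ρ₀ = −αΔT + βΔS across each adjacent pair:
  19–90 m: −αΔT+βΔS = −(1.6 × 10⁻⁴)(-0.1)+(7.2 × 10⁻⁴)(+0.32) = 2.5 × 10⁻⁴ → stable
  90–100 m: −αΔT+βΔS = −(1.6 × 10⁻⁴)(-5.7)+(7.2 × 10⁻⁴)(-0.24) = 7.4 × 10⁻⁴ → stable
  100–259 m: −αΔT+βΔS = −(1.6 × 10⁻⁴)(-5.7)+(7.2 × 10⁻⁴)(+0.02) = 9.3 × 10⁻⁴ → stable
Every interval has Δρ > 0: the column is stably stratified throughout.

none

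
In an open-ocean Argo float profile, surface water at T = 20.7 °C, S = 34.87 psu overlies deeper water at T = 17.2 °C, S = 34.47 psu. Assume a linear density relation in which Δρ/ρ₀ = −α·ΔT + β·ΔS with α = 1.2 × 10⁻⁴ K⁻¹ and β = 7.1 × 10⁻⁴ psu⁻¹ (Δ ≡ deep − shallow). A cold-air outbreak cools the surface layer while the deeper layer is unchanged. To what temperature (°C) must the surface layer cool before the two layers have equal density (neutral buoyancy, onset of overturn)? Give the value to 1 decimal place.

Neutral buoyancy requires Δρ = 0, i.e. −α(T_deep − T_surf′) + β(S_deep − S_surf) = 0.
T_surf′ = T_deep − (β/α)·ΔS = 17.2 − (7.1 × 10⁻⁴/1.2 × 10⁻⁴)·(-0.40) = 19.567 °C.
Cooling required: 20.7 − (19.567) = 1.133 °C.

19.6 °C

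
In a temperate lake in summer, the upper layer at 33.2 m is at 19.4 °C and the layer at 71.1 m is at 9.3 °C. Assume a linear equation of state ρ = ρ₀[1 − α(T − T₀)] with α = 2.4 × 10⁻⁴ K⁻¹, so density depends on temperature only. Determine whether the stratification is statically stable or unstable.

stable

ΔT = 9.3 − 19.4 = -10.1 K, so Δρ/ρ₀ = −αΔT = 2.424 × 10⁻³.
Δρ/ρ₀ > 0, so Δρ > 0: deeper water is denser → statically stable.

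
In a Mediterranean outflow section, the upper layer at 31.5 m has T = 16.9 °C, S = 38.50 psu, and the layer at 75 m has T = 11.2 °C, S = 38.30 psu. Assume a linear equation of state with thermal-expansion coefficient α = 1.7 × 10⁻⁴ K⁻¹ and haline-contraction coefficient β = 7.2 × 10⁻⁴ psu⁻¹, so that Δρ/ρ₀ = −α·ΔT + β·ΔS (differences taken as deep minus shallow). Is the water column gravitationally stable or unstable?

stable

ΔT = 11.2 − 16.9 = -5.7 K and ΔS = 38.30 − 38.50 = -0.20 psu (deep − shallow).
−αΔT = 9.69 × 10⁻⁴; βΔS = -1.44 × 10⁻⁴; sum Δρ/ρ₀ = 8.25 × 10⁻⁴.
Δρ/ρ₀ > 0, so Δρ > 0: deeper water is denser → statically stable.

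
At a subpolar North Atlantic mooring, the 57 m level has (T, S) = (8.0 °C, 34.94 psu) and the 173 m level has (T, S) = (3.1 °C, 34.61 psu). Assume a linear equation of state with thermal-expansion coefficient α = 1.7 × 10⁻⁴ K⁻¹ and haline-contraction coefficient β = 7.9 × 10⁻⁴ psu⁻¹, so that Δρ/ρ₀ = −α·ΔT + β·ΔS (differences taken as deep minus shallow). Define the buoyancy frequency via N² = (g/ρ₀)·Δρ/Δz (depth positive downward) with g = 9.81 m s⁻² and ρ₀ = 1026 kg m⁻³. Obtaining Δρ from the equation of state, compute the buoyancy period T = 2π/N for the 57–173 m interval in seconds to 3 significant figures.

ΔT = -4.9 K, ΔS = -0.33 psu (deep − shallow).
Δρ/ρ₀ = −αΔT + βΔS = 8.33 × 10⁻⁴ − 2.607 × 10⁻⁴ = 5.723 × 10⁻⁴, so Δρ ≈ 0.5872 kg m⁻³.
N² = (g/ρ₀)·Δρ/Δz = g·(Δρ/ρ₀)/Δz = 9.81 × 5.723 × 10⁻⁴ / 116 = 4.8399 × 10⁻⁵ s⁻².
N = √(4.8399 × 10⁻⁵) = 6.9569 × 10⁻³ rad s⁻¹ → T = 2π/N = 903.16 s ≈ 903 s.

903 s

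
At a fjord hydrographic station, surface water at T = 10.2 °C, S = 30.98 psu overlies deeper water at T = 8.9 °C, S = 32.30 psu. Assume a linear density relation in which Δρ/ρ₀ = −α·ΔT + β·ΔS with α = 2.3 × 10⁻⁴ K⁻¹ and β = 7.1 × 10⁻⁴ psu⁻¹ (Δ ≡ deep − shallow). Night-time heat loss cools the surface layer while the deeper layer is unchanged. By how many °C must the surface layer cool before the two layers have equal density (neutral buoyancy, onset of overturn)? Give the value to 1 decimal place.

Neutral buoyancy requires Δρ = 0, i.e. −α(T_deep − T_surf′) + β(S_deep − S_surf) = 0.
T_surf′ = T_deep − (β/α)·ΔS = 8.9 − (7.1 × 10⁻⁴/2.3 × 10⁻⁴)·(+1.32) = 4.825 °C.
Cooling required: 10.2 − (4.825) = 5.375 °C.

5.4 °C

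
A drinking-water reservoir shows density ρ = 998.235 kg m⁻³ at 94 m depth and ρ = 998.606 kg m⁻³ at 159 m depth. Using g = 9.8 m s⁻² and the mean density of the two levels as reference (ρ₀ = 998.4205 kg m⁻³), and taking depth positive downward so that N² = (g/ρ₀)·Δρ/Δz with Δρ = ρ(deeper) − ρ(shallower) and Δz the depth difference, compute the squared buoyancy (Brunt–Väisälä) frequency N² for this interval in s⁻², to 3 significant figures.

Δρ = 998.606 − 998.235 = 0.371 kg m⁻³ over Δz = 159 − 94 = 65 m.
N² = (9.8/998.4205) × (0.371/65) = 5.6024 × 10⁻⁵ s⁻² ≈ 5.60 × 10⁻⁵ s⁻².

5.60 × 10⁻⁵ s⁻²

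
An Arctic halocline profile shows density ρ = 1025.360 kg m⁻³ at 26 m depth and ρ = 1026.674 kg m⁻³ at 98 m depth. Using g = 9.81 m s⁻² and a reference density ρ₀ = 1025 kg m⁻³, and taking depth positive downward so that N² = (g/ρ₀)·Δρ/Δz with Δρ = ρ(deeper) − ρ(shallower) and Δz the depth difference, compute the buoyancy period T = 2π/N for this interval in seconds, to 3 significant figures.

475 s

Δρ = 1026.674 − 1025.360 = 1.314 kg m⁻³ over Δz = 98 − 26 = 72 m.
N² = (9.81/1025) × (1.314/72) = 1.7467 × 10⁻⁴ s⁻².
N = √(1.7467 × 10⁻⁴) = 0.013216 rad s⁻¹, so T = 2π/N = 475.42 s ≈ 475 s.
N² > 0, so the interval is statically stable.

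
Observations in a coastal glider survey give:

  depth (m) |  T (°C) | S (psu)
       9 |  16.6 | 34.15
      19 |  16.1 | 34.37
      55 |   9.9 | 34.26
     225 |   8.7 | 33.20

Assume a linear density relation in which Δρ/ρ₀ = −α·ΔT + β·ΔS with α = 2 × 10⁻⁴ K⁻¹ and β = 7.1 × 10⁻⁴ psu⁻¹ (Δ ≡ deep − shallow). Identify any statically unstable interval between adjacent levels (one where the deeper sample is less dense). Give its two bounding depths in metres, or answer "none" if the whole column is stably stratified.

55–225 m

Evaluate Δρ/ρ₀ = −αΔT + βΔS across each adjacent pair:
  9–19 m: −αΔT+βΔS = −(2 × 10⁻⁴)(-0.5)+(7.1 × 10⁻⁴)(+0.22) = 2.6 × 10⁻⁴ → stable
  19–55 m: −αΔT+βΔS = −(2 × 10⁻⁴)(-6.2)+(7.1 × 10⁻⁴)(-0.11) = 1.2 × 10⁻³ → stable
  55–225 m: −αΔT+βΔS = −(2 × 10⁻⁴)(-1.2)+(7.1 × 10⁻⁴)(-1.06) = -5.1 × 10⁻⁴ → UNSTABLE
The 55–225 m interval has Δρ < 0: lighter water underlies denser water.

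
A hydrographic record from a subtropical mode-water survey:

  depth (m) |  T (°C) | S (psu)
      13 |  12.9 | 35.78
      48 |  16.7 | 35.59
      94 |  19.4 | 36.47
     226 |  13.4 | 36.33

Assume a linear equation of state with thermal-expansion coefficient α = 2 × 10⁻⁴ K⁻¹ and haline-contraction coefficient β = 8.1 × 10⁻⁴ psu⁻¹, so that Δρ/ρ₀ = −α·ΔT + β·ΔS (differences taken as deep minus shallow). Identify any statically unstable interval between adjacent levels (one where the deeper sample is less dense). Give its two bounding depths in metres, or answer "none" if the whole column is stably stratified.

Evaluate Δρ/ρ₀ = −αΔT + βΔS across each adjacent pair:
  13–48 m: −αΔT+βΔS = −(2 × 10⁻⁴)(+3.8)+(8.1 × 10⁻⁴)(-0.19) = -9.1 × 10⁻⁴ → UNSTABLE
  48–94 m: −αΔT+βΔS = −(2 × 10⁻⁴)(+2.7)+(8.1 × 10⁻⁴)(+0.88) = 1.7 × 10⁻⁴ → stable
  94–226 m: −αΔT+βΔS = −(2 × 10⁻⁴)(-6.0)+(8.1 × 10⁻⁴)(-0.14) = 1.1 × 10⁻³ → stable
The 13–48 m interval has Δρ < 0: lighter water underlies denser water.

13–48 m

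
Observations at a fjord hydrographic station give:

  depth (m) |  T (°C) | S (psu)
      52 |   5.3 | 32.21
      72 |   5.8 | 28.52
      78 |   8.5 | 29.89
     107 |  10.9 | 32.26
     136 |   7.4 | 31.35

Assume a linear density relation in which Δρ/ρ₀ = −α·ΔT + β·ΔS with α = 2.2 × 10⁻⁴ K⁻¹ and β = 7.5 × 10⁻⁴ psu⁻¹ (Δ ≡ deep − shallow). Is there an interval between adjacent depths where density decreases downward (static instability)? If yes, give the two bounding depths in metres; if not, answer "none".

52–72 m

Evaluate Δρ/ρ₀ = −αΔT + βΔS across each adjacent pair:
  52–72 m: −αΔT+βΔS = −(2.2 × 10⁻⁴)(+0.5)+(7.5 × 10⁻⁴)(-3.69) = -2.9 × 10⁻³ → UNSTABLE
  72–78 m: −αΔT+βΔS = −(2.2 × 10⁻⁴)(+2.7)+(7.5 × 10⁻⁴)(+1.37) = 4.3 × 10⁻⁴ → stable
  78–107 m: −αΔT+βΔS = −(2.2 × 10⁻⁴)(+2.4)+(7.5 × 10⁻⁴)(+2.37) = 1.2 × 10⁻³ → stable
  107–136 m: −αΔT+βΔS = −(2.2 × 10⁻⁴)(-3.5)+(7.5 × 10⁻⁴)(-0.91) = 8.8 × 10⁻⁵ → stable
The 52–72 m interval has Δρ < 0: lighter water underlies denser water.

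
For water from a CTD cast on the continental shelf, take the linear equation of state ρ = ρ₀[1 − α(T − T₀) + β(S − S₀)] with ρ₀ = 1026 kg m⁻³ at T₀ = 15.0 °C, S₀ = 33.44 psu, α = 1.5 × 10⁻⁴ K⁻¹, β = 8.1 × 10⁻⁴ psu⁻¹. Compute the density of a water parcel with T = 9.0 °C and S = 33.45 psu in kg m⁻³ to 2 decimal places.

T − T₀ = -6.0 K, S − S₀ = +0.01 psu.
Bracket = 1 − α·(-6.0) + β·(+0.01) = 1 + (9.081 × 10⁻⁴) = 1.0009081.
ρ = 1026 × 1.0009081 = 1026.93 kg m⁻³.

1026.93 kg m⁻³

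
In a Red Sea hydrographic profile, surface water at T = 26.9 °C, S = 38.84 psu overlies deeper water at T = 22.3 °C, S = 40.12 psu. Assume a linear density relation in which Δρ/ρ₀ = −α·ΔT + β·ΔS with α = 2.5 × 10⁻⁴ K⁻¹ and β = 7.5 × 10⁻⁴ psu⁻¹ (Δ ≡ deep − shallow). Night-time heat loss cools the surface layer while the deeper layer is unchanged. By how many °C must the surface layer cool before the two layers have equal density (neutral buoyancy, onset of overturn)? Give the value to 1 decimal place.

Neutral buoyancy requires Δρ = 0, i.e. −α(T_deep − T_surf′) + β(S_deep − S_surf) = 0.
T_surf′ = T_deep − (β/α)·ΔS = 22.3 − (7.5 × 10⁻⁴/2.5 × 10⁻⁴)·(+1.28) = 18.460 °C.
Cooling required: 26.9 − (18.460) = 8.440 °C.

8.4 °C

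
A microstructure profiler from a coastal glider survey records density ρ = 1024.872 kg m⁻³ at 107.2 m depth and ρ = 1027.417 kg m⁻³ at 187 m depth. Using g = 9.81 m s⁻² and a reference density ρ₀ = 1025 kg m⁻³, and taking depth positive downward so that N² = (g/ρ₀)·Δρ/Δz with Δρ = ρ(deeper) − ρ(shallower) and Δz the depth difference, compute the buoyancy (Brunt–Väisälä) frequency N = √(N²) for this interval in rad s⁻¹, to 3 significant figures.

0.0175 rad s⁻¹

Δρ = 1027.417 − 1024.872 = 2.545 kg m⁻³ over Δz = 187 − 107.2 = 79.8 m.
N² = (9.81/1025) × (2.545/79.8) = 3.0523 × 10⁻⁴ s⁻².
N = √(3.0523 × 10⁻⁴) = 0.017471 rad s⁻¹ ≈ 0.0175 rad s⁻¹.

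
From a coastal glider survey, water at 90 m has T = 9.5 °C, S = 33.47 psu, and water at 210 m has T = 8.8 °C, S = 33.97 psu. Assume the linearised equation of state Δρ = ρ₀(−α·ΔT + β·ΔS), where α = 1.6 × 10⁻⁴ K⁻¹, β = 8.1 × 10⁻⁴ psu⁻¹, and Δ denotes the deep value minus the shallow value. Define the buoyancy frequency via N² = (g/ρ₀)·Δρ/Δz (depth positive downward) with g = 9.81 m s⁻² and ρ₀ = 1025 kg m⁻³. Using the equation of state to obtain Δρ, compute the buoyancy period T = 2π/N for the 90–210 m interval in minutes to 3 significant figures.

ΔT = -0.7 K, ΔS = +0.50 psu (deep − shallow).
Δρ/ρ₀ = −αΔT + βΔS = 1.12 × 10⁻⁴ + 4.05 × 10⁻⁴ = 5.17 × 10⁻⁴, so Δρ ≈ 0.5299 kg m⁻³.
N² = (g/ρ₀)·Δρ/Δz = g·(Δρ/ρ₀)/Δz = 9.81 × 5.17 × 10⁻⁴ / 120 = 4.2265 × 10⁻⁵ s⁻².
N = √(4.2265 × 10⁻⁵) = 6.5012 × 10⁻³ rad s⁻¹ → T = 2π/N = 966.47 s = 16.108 min ≈ 16.1 min.

16.1 min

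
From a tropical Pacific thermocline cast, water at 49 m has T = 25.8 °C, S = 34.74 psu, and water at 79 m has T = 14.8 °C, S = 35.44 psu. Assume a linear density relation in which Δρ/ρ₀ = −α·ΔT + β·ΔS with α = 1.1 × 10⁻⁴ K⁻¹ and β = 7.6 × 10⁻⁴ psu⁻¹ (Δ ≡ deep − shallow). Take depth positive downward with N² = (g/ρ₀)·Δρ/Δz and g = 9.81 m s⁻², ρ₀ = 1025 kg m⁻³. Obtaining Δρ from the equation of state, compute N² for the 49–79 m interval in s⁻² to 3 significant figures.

5.70 × 10⁻⁴ s⁻²

ΔT = -11.0 K, ΔS = +0.70 psu (deep − shallow).
Δρ/ρ₀ = −αΔT + βΔS = 1.21 × 10⁻³ + 5.32 × 10⁻⁴ = 1.742 × 10⁻³, so Δρ ≈ 1.786 kg m⁻³.
N² = (g/ρ₀)·Δρ/Δz = g·(Δρ/ρ₀)/Δz = 9.81 × 1.742 × 10⁻³ / 30 = 5.6963 × 10⁻⁴ s⁻² ≈ 5.70 × 10⁻⁴ s⁻².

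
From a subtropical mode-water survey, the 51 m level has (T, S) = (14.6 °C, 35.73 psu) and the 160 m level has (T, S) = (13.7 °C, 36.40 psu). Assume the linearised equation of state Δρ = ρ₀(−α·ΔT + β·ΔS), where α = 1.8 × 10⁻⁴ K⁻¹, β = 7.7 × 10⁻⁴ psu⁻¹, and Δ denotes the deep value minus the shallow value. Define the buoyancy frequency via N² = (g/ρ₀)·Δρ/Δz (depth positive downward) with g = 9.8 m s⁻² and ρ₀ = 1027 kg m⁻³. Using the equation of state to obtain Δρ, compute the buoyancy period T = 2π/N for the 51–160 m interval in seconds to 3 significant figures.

ΔT = -0.9 K, ΔS = +0.67 psu (deep − shallow).
Δρ/ρ₀ = −αΔT + βΔS = 1.62 × 10⁻⁴ + 5.159 × 10⁻⁴ = 6.779 × 10⁻⁴, so Δρ ≈ 0.6962 kg m⁻³.
N² = (g/ρ₀)·Δρ/Δz = g·(Δρ/ρ₀)/Δz = 9.8 × 6.779 × 10⁻⁴ / 109 = 6.0949 × 10⁻⁵ s⁻².
N = √(6.0949 × 10⁻⁵) = 7.8070 × 10⁻³ rad s⁻¹ → T = 2π/N = 804.81 s ≈ 805 s.

805 s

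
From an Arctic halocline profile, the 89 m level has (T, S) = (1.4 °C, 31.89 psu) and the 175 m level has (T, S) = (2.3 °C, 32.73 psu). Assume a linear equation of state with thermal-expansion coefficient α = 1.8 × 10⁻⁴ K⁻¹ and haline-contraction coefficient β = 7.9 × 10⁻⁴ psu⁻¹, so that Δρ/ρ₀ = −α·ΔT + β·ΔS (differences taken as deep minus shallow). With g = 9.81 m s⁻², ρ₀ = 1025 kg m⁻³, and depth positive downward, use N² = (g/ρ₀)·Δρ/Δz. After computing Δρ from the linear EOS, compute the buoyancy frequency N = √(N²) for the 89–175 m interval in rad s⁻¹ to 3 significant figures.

7.56 × 10⁻³ rad s⁻¹

ΔT = +0.9 K, ΔS = +0.84 psu (deep − shallow).
Δρ/ρ₀ = −αΔT + βΔS = -1.62 × 10⁻⁴ + 6.636 × 10⁻⁴ = 5.016 × 10⁻⁴, so Δρ ≈ 0.5141 kg m⁻³.
N² = (g/ρ₀)·Δρ/Δz = g·(Δρ/ρ₀)/Δz = 9.81 × 5.016 × 10⁻⁴ / 86 = 5.7217 × 10⁻⁵ s⁻².
N = √(5.7217 × 10⁻⁵) = 7.5642 × 10⁻³ rad s⁻¹ ≈ 7.56 × 10⁻³ rad s⁻¹.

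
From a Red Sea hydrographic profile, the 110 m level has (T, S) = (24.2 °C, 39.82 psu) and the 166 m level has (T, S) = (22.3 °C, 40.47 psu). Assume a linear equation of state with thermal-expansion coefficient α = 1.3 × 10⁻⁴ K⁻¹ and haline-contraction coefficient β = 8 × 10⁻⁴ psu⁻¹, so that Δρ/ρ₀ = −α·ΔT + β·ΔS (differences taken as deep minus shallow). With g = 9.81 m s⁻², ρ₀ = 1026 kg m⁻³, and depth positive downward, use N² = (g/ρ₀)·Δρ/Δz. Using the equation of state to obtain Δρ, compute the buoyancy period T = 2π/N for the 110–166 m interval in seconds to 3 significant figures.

542 s

ΔT = -1.9 K, ΔS = +0.65 psu (deep − shallow).
Δρ/ρ₀ = −αΔT + βΔS = 2.47 × 10⁻⁴ + 5.20 × 10⁻⁴ = 7.67 × 10⁻⁴, so Δρ ≈ 0.7869 kg m⁻³.
N² = (g/ρ₀)·Δρ/Δz = g·(Δρ/ρ₀)/Δz = 9.81 × 7.67 × 10⁻⁴ / 56 = 1.3436 × 10⁻⁴ s⁻².
N = √(1.3436 × 10⁻⁴) = 0.011591 rad s⁻¹ → T = 2π/N = 542.07 s ≈ 542 s.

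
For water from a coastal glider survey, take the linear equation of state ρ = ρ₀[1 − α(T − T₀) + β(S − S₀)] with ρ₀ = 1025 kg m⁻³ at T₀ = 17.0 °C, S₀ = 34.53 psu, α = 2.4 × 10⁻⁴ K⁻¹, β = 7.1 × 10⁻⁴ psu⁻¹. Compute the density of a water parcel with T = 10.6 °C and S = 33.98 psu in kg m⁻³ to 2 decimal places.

1026.17 kg m⁻³

T − T₀ = -6.4 K, S − S₀ = -0.55 psu.
Bracket = 1 − α·(-6.4) + β·(-0.55) = 1 + (1.1455 × 10⁻³) = 1.0011455.
ρ = 1025 × 1.0011455 = 1026.17 kg m⁻³.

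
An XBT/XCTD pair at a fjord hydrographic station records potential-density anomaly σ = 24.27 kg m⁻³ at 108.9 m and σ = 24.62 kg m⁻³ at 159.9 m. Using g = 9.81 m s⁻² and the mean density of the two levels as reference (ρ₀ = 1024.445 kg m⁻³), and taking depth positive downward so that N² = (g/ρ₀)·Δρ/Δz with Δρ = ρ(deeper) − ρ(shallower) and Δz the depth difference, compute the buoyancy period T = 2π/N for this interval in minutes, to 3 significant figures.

Δρ = 1024.62 − 1024.27 = 0.35 kg m⁻³ over Δz = 159.9 − 108.9 = 51 m.
N² = (9.81/1024.445) × (0.35/51) = 6.5717 × 10⁻⁵ s⁻².
N = √(6.5717 × 10⁻⁵) = 8.1066 × 10⁻³ rad s⁻¹, so T = 2π/N = 775.07 s = 12.918 min ≈ 12.9 min.

12.9 min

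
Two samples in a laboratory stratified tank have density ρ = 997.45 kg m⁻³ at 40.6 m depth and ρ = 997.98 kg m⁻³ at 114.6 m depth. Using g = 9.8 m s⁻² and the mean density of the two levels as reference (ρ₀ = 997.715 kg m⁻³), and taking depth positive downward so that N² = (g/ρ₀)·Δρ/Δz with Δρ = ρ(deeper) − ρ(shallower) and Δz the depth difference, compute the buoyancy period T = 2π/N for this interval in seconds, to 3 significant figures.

749 s

Δρ = 997.98 − 997.45 = 0.53 kg m⁻³ over Δz = 114.6 − 40.6 = 74 m.
N² = (9.8/997.715) × (0.53/74) = 7.0350 × 10⁻⁵ s⁻².
N = √(7.0350 × 10⁻⁵) = 8.3875 × 10⁻³ rad s⁻¹, so T = 2π/N = 749.11 s ≈ 749 s.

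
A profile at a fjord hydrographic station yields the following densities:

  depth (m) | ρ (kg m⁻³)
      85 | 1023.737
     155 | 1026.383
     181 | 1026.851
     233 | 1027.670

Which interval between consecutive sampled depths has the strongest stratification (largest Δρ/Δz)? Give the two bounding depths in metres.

85–155 m

Compute the density gradient over each adjacent pair:
  85–155 m: Δρ/Δz = 2.646/70 = 0.038 kg m⁻⁴
  155–181 m: Δρ/Δz = 0.468/26 = 0.018 kg m⁻⁴
  181–233 m: Δρ/Δz = 0.819/52 = 0.016 kg m⁻⁴
The largest gradient is in the 85–155 m interval — the pycnocline.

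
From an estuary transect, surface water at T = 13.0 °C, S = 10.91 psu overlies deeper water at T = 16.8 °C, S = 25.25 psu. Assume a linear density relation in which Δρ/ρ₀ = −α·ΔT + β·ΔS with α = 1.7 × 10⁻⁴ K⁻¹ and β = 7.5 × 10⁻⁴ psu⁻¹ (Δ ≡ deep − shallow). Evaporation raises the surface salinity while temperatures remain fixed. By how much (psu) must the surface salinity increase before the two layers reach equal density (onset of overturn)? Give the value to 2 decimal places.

Neutral buoyancy requires −α(T_deep − T_surf) + β(S_deep − S_surf′) = 0.
S_surf′ = S_deep − (α/β)·ΔT = 25.25 − (1.7 × 10⁻⁴/7.5 × 10⁻⁴)·(+3.8) = 24.3887 psu.
Increase required: 24.3887 − 10.91 = 13.4787 psu.

13.48 psu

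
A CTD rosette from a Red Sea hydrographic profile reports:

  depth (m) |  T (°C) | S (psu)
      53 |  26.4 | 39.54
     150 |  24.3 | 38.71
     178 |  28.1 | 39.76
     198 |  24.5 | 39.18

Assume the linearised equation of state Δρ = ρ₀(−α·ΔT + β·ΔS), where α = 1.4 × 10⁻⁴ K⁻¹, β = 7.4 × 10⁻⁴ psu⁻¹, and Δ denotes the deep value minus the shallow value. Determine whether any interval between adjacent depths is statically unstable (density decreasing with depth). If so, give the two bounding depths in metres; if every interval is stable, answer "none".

53–150 m

Evaluate Δρ/ρ₀ = −αΔT + βΔS across each adjacent pair:
  53–150 m: −αΔT+βΔS = −(1.4 × 10⁻⁴)(-2.1)+(7.4 × 10⁻⁴)(-0.83) = -3.2 × 10⁻⁴ → UNSTABLE
  150–178 m: −αΔT+βΔS = −(1.4 × 10⁻⁴)(+3.8)+(7.4 × 10⁻⁴)(+1.05) = 2.5 × 10⁻⁴ → stable
  178–198 m: −αΔT+βΔS = −(1.4 × 10⁻⁴)(-3.6)+(7.4 × 10⁻⁴)(-0.58) = 7.5 × 10⁻⁵ → stable
The 53–150 m interval has Δρ < 0: lighter water underlies denser water.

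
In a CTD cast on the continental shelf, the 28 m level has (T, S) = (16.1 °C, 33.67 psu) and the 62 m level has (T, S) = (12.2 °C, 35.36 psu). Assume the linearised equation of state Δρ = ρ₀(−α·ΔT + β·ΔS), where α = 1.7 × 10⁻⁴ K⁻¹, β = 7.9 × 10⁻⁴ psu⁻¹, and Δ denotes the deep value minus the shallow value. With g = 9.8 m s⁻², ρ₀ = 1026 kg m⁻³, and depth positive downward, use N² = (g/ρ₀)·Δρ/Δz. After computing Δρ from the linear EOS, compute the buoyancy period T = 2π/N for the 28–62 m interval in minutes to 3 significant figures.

ΔT = -3.9 K, ΔS = +1.69 psu (deep − shallow).
Δρ/ρ₀ = −αΔT + βΔS = 6.63 × 10⁻⁴ + 1.3351 × 10⁻³ = 1.9981 × 10⁻³, so Δρ ≈ 2.050 kg m⁻³.
N² = (g/ρ₀)·Δρ/Δz = g·(Δρ/ρ₀)/Δz = 9.8 × 1.9981 × 10⁻³ / 34 = 5.7592 × 10⁻⁴ s⁻².
N = √(5.7592 × 10⁻⁴) = 0.023998 rad s⁻¹ → T = 2π/N = 261.82 s = 4.3637 min ≈ 4.36 min.

4.36 min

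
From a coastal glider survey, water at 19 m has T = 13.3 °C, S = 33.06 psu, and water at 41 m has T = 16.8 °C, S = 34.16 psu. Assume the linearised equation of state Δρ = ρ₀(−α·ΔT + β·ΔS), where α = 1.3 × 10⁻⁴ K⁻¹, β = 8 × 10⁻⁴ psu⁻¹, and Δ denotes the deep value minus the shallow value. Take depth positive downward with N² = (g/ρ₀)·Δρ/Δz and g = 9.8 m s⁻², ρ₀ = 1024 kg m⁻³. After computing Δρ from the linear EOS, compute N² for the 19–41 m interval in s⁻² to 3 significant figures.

ΔT = +3.5 K, ΔS = +1.10 psu (deep − shallow).
Δρ/ρ₀ = −αΔT + βΔS = -4.55 × 10⁻⁴ + 8.80 × 10⁻⁴ = 4.25 × 10⁻⁴, so Δρ ≈ 0.4352 kg m⁻³.
N² = (g/ρ₀)·Δρ/Δz = g·(Δρ/ρ₀)/Δz = 9.8 × 4.25 × 10⁻⁴ / 22 = 1.8932 × 10⁻⁴ s⁻² ≈ 1.89 × 10⁻⁴ s⁻².

1.89 × 10⁻⁴ s⁻²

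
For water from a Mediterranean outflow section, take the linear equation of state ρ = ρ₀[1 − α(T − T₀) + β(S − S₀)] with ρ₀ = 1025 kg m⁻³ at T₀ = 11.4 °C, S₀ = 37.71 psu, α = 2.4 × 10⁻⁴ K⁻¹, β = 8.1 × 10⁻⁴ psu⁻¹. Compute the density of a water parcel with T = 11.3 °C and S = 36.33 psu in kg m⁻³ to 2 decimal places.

T − T₀ = -0.1 K, S − S₀ = -1.38 psu.
Bracket = 1 − α·(-0.1) + β·(-1.38) = 1 + (-1.0938 × 10⁻³) = 0.9989062.
ρ = 1025 × 0.9989062 = 1023.88 kg m⁻³.

1023.88 kg m⁻³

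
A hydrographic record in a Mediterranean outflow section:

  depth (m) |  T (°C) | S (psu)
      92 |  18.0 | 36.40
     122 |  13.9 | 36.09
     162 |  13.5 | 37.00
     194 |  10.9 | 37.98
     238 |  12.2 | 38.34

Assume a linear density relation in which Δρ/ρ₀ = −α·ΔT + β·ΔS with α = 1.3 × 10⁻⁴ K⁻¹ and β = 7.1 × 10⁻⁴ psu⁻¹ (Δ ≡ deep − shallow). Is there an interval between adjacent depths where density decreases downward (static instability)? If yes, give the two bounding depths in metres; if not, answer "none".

none

Evaluate Δρ/ρ₀ = −αΔT + βΔS across each adjacent pair:
  92–122 m: −αΔT+βΔS = −(1.3 × 10⁻⁴)(-4.1)+(7.1 × 10⁻⁴)(-0.31) = 3.1 × 10⁻⁴ → stable
  122–162 m: −αΔT+βΔS = −(1.3 × 10⁻⁴)(-0.4)+(7.1 × 10⁻⁴)(+0.91) = 7.0 × 10⁻⁴ → stable
  162–194 m: −αΔT+βΔS = −(1.3 × 10⁻⁴)(-2.6)+(7.1 × 10⁻⁴)(+0.98) = 1.0 × 10⁻³ → stable
  194–238 m: −αΔT+βΔS = −(1.3 × 10⁻⁴)(+1.3)+(7.1 × 10⁻⁴)(+0.36) = 8.7 × 10⁻⁵ → stable
Every interval has Δρ > 0: the column is stably stratified throughout.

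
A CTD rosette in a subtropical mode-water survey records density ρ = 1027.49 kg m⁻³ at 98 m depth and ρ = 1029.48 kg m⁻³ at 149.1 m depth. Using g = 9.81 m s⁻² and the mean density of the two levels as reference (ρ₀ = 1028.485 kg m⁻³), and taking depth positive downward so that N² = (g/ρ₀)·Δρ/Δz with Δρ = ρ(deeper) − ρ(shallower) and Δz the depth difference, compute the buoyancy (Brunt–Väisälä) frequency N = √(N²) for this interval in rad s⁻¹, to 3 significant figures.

0.0193 rad s⁻¹

Δρ = 1029.48 − 1027.49 = 1.99 kg m⁻³ over Δz = 149.1 − 98 = 51.1 m.
N² = (9.81/1028.485) × (1.99/51.1) = 3.7145 × 10⁻⁴ s⁻².
N = √(3.7145 × 10⁻⁴) = 0.019273 rad s⁻¹ ≈ 0.0193 rad s⁻¹.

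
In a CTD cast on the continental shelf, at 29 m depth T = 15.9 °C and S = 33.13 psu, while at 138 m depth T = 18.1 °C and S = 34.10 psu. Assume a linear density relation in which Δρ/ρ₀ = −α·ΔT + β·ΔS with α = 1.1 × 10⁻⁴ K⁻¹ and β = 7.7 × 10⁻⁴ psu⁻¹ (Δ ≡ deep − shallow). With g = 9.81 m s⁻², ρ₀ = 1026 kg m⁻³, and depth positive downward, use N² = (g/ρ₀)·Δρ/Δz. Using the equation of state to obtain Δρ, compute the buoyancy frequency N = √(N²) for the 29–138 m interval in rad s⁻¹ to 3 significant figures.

6.74 × 10⁻³ rad s⁻¹

ΔT = +2.2 K, ΔS = +0.97 psu (deep − shallow).
Δρ/ρ₀ = −αΔT + βΔS = -2.42 × 10⁻⁴ + 7.469 × 10⁻⁴ = 5.049 × 10⁻⁴, so Δρ ≈ 0.5180 kg m⁻³.
N² = (g/ρ₀)·Δρ/Δz = g·(Δρ/ρ₀)/Δz = 9.81 × 5.049 × 10⁻⁴ / 109 = 4.5441 × 10⁻⁵ s⁻².
N = √(4.5441 × 10⁻⁵) = 6.7410 × 10⁻³ rad s⁻¹ ≈ 6.74 × 10⁻³ rad s⁻¹.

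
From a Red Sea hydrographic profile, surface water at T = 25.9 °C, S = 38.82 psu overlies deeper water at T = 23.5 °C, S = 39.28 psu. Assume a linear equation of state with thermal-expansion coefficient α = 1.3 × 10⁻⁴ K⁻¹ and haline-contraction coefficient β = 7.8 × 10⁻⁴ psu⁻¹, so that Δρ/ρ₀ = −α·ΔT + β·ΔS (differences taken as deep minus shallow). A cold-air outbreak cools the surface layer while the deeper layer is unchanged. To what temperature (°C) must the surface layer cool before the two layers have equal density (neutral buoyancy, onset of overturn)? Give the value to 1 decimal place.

20.7 °C

Neutral buoyancy requires Δρ = 0, i.e. −α(T_deep − T_surf′) + β(S_deep − S_surf) = 0.
T_surf′ = T_deep − (β/α)·ΔS = 23.5 − (7.8 × 10⁻⁴/1.3 × 10⁻⁴)·(+0.46) = 20.740 °C.
Cooling required: 25.9 − (20.740) = 5.160 °C.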